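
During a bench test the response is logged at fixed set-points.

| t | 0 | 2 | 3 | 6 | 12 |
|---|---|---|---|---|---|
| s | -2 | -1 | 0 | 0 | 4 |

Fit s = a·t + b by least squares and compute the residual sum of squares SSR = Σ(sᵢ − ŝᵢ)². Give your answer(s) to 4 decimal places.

SSR = 1.1445

The normal equations are: 193·a + 23·b = 46;  23·a + 5·b = 1.
(Σt·t = 193, Σt = 23, Σ1 = 5, Σt·s = 46, Σs = 1.)
Δ = 193·5 − 23² = 436.
a = (46·5 − 23·1)/436 = 207/436; b = (193·1 − 23·46)/436 = -865/436.
Residuals: -7/436, 15/436, 61/109, -377/436, 125/436; SSR = 499/436.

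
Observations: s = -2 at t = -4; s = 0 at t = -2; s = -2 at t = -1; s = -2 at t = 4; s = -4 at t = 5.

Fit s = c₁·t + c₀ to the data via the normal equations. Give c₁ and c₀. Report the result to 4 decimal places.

From the data, Σt·t = 62, Σt = 2, Σ1 = 5.
For Aᵀs: Σt·s = -18, Σs = -10.
AᵀA·[c₁, c₀]ᵀ = Aᵀs becomes [[62, 2]; [2, 5]]·[c₁, c₀]ᵀ = [-18, -10]ᵀ.
Δ = 62·5 − 2² = 306.
c₁ = ((-18)·5 − 2·(-10))/306 = -35/153; c₀ = (62·(-10) − 2·(-18))/306 = -292/153.

c₁ = -0.2288, c₀ = -1.9085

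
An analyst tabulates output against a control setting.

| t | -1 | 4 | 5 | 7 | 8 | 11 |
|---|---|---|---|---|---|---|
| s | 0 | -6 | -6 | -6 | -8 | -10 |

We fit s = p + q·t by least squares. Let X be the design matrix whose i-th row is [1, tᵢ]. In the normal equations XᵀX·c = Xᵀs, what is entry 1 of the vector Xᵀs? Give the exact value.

-36

Entry 1 ↔ basis 1, so (Xᵀs)_{1} = Σᵢ sᵢ = (1)·(0) + (1)·(-6) + (1)·(-6) + (1)·(-6) + (1)·(-8) + (1)·(-10) = -36.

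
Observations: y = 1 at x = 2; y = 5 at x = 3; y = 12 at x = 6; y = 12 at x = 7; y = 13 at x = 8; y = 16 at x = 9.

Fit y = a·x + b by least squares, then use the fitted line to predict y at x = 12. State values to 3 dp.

From the data, Σx·x = 243, Σx = 35, Σ1 = 6.
For Aᵀy: Σx·y = 421, Σy = 59.
Determinant 243·6 − 35² = 233.
a = (421·6 − 35·59)/233 = 461/233; b = (243·59 − 35·421)/233 = -398/233.
At x = 12: ŷ = (461/233)·(12) + (-398/233)·(1) = 5134/233.

ŷ = 22.034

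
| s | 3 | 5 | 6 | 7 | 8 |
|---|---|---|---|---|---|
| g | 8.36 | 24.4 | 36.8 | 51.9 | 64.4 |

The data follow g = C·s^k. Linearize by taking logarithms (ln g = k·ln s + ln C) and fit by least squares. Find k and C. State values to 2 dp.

Taking logs, ln g = k·ln s + ln C, so regress ln g on ln s.
Σln s = 8.5252, Σ(ln s)² = 15.1183, Σln g = 17.0380, Σln s·ln g = 30.2807.
Equations: 15.1183·k + 8.5252·ln C = 30.2807;  8.5252·k + 5·ln C = 17.0380.
Δ = 15.1183·5 − (8.5252)² = 2.9130; k = (30.2807·5 − 8.5252·17.0380)/2.9130 = 2.11182, ln C = (15.1183·17.0380 − 8.5252·30.2807)/2.9130 = -0.19312, so C = exp(-0.19312) = 0.82438.

k = 2.11, C = 0.82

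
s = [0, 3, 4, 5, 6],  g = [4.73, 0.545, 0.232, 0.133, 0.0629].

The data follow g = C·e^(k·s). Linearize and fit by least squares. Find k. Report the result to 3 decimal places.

Linearized form: ln g = k·s + ln C. From the 5 transformed points,
AᵀA = [[86.0000, 18.0000]; [18.0000, 5]], rhs = [-34.3493, -5.2977]ᵀ  (here Σs = 18.0000, Σ(s)² = 86.0000, Σln g = -5.2977, Σs·ln g = -34.3493).
Solving (det = 106.0000): k = -0.72064, ln C = 1.53478.

k = -0.721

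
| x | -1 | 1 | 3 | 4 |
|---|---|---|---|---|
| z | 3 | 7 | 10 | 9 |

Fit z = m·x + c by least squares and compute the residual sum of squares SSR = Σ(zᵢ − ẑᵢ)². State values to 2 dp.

SSR = 3.63

Entries of MᵀM: Σx·x = 27, Σx = 7, Σ1 = 4.
Moment sums: Σx·z = 70, Σz = 29.
So MᵀM·[m, c]ᵀ = Mᵀz: [[27, 7]; [7, 4]]·[m, c]ᵀ = [70, 29]ᵀ.
Determinant 27·4 − 7² = 59.
m = (70·4 − 7·29)/59 = 77/59; c = (27·29 − 7·70)/59 = 293/59.
Residuals: -39/59, 43/59, 66/59, -70/59; SSR = 214/59.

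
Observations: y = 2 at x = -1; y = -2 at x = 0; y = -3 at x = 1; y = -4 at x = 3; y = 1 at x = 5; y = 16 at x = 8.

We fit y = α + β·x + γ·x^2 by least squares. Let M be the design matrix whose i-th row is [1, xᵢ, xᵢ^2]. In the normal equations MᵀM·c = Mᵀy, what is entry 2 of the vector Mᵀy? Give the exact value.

Entry 2 ↔ basis x, so (Mᵀy)_{2} = Σᵢ (x)·yᵢ = (-1)·(2) + (0)·(-2) + (1)·(-3) + (3)·(-4) + (5)·(1) + (8)·(16) = 116.

116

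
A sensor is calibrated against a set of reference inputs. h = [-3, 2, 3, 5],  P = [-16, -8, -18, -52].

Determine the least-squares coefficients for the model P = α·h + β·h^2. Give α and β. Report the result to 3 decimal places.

α = -0.428, β = -1.969

Sums needed: Σh·h = 47, Σh·h^2 = 133, Σh^2·h^2 = 803.
For XᵀP: Σh·P = -282, Σh^2·P = -1638.
So XᵀX·[α, β]ᵀ = XᵀP: [[47, 133]; [133, 803]]·[α, β]ᵀ = [-282, -1638]ᵀ.
Determinant 47·803 − 133² = 20052.
α = ((-282)·803 − 133·(-1638))/20052 = -716/1671; β = (47·(-1638) − 133·(-282))/20052 = -3290/1671.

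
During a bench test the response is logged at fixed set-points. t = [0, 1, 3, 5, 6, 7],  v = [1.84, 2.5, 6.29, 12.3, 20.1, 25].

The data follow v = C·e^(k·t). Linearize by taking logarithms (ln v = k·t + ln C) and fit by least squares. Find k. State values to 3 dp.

k = 0.386

With ln vᵢ as the transformed response and tᵢ as the regressor:
AᵀA = [[120.0000, 22.0000]; [22.0000, 6]], rhs = [59.5176, 12.0942]ᵀ  (here Σt = 22.0000, Σ(t)² = 120.0000, Σln v = 12.0942, Σt·ln v = 59.5176).
Slope k = (n·Σt·ln v − Σt·Σln v)/(n·Σ(t)² − (Σt)²) = (6·59.5176 − 22.0000·12.0942)/236.0000 = 0.38573; ln C = (Σln v − k·Σt)/n = 0.60135.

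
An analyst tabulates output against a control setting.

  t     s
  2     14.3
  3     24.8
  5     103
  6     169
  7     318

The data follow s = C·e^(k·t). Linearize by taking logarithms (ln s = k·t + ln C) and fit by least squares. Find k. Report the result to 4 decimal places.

Taking logs, ln s = k·t + ln C, so regress ln s on t.
AᵀA = [[123.0000, 23.0000]; [23.0000, 5]], rhs = [109.2404, 21.3978]ᵀ  (here Σt = 23.0000, Σ(t)² = 123.0000, Σln s = 21.3978, Σt·ln s = 109.2404).
Slope k = (n·Σt·ln s − Σt·Σln s)/(n·Σ(t)² − (Σt)²) = (5·109.2404 − 23.0000·21.3978)/86.0000 = 0.62853; ln C = (Σln s − k·Σt)/n = 1.38834.

k = 0.6285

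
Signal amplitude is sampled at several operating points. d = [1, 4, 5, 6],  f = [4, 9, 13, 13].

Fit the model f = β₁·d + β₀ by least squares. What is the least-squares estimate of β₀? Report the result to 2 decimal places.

β₀ = 2.04

AᵀA·[β₁, β₀]ᵀ = Aᵀf reads: 78·β₁ + 16·β₀ = 183;  16·β₁ + 4·β₀ = 39.
(Σd·d = 78, Σd = 16, Σ1 = 4, Σd·f = 183, Σf = 39.)
Eliminating β₀: 4·(row 1) − 16·(row 2) gives 56·β₁ = 4·183 − 16·39 = 108, so β₁ = 27/14.
Then β₀ = (39 − 16·(27/14))/4 = 57/28.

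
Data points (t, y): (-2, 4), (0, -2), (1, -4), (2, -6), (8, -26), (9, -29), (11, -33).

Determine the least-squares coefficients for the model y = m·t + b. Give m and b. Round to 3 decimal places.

m = -2.959, b = -1.454

Compute the Gram sums: Σt·t = 275, Σt = 29, Σ1 = 7.
And Σt·y = -856, Σy = -96.
Δ = 275·7 − 29² = 1084.
m = ((-856)·7 − 29·(-96))/1084 = -802/271; b = (275·(-96) − 29·(-856))/1084 = -394/271.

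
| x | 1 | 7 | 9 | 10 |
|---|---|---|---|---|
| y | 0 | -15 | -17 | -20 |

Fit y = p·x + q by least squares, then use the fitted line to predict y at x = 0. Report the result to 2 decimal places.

Setting ∂/∂p … = 0 gives: 231·p + 27·q = -458;  27·p + 4·q = -52.
det = 231·4 − 27² = 195.
p = ((-458)·4 − 27·(-52))/195 = -428/195; q = (231·(-52) − 27·(-458))/195 = 118/65.
At x = 0: ŷ = (-428/195)·(0) + (118/65)·(1) = 118/65.

ŷ = 1.82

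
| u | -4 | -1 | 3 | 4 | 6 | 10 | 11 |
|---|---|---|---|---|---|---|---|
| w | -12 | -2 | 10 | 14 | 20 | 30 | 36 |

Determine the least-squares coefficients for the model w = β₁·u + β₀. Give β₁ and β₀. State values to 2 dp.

β₁ = 3.10, β₀ = 0.88

Compute the Gram sums: Σu·u = 299, Σu = 29, Σ1 = 7.
Right-hand side: Σu·w = 952, Σw = 96.
Normal equations: [[299, 29]; [29, 7]]·[β₁, β₀]ᵀ = [952, 96]ᵀ.
Δ = 299·7 − 29² = 1252.
β₁ = (952·7 − 29·96)/1252 = 970/313; β₀ = (299·96 − 29·952)/1252 = 274/313.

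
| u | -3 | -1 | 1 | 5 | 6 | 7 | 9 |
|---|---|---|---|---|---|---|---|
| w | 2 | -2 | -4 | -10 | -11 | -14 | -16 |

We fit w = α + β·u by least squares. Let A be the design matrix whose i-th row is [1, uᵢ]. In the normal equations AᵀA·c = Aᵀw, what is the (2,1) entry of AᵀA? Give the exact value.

24

Row 2 ↔ basis u, column 1 ↔ basis 1, so (AᵀA)_{2,1} = Σᵢ u = (-3)·(1) + (-1)·(1) + (1)·(1) + (5)·(1) + (6)·(1) + (7)·(1) + (9)·(1) = 24.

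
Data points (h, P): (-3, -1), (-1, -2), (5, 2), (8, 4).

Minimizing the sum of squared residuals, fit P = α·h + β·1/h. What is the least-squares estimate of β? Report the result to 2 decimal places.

β = 1.33

With design matrix M, MᵀM = [[99, 4]; [4, 16801/14400]] and MᵀP = [47, 97/30]ᵀ.
det = 99·(16801/14400) − 4² = 159211/1600.
α = (47·(16801/14400) − 4·(97/30))/(159211/1600) = 603407/1432899; β = (99·(97/30) − 4·47)/(159211/1600) = 211360/159211.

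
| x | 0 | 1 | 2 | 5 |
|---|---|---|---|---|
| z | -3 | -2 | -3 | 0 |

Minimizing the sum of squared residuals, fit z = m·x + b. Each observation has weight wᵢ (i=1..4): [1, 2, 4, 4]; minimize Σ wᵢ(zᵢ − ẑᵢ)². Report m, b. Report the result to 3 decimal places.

m = 0.658, b = -3.523

Forming MᵀWM = [[118, 30]; [30, 11]] and MᵀWz = [-28, -19]ᵀ gives MᵀWM·[m, b]ᵀ = MᵀWz.
Determinant 118·11 − 30² = 398.
m = ((-28)·11 − 30·(-19))/398 = 131/199; b = (118·(-19) − 30·(-28))/398 = -701/199.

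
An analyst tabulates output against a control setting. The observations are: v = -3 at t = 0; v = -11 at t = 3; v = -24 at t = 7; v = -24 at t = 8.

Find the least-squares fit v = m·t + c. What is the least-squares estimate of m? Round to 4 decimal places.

m = -2.7805

Forming XᵀX = [[122, 18]; [18, 4]] and Xᵀv = [-393, -62]ᵀ gives XᵀX·[m, c]ᵀ = Xᵀv.
det = 122·4 − 18² = 164.
m = ((-393)·4 − 18·(-62))/164 = -114/41; c = (122·(-62) − 18·(-393))/164 = -245/82.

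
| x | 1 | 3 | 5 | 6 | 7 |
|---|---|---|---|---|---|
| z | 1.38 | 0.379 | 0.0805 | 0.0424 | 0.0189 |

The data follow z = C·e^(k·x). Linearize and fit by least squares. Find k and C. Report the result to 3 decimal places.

With ln zᵢ as the transformed response and xᵢ as the regressor:
XᵀX = [[120.0000, 22.0000]; [22.0000, 5]], rhs = [-61.9299, -10.2968]ᵀ  (here Σx = 22.0000, Σ(x)² = 120.0000, Σln z = -10.2968, Σx·ln z = -61.9299).
Slope k = (n·Σx·ln z − Σx·Σln z)/(n·Σ(x)² − (Σx)²) = (5·-61.9299 − 22.0000·-10.2968)/116.0000 = -0.71654; ln C = (Σln z − k·Σx)/n = 1.09342, so C = exp(1.09342) = 2.98447.

k = -0.717, C = 2.984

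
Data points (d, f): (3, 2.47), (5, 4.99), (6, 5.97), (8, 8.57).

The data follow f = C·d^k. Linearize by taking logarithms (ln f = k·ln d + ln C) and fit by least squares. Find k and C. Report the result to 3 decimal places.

k = 1.265, C = 0.625

Let Y = ln f. Fitting Y = k·ln d + ln C by least squares:
Sums: Σln d = 6.5793, Σ(ln d)² = 11.3317, Σln f = 6.4467, Σln d·ln f = 11.2491.
Normal system: [[11.3317, 6.5793]; [6.5793, 4]]·[k, ln C]ᵀ = [11.2491, 6.4467]ᵀ.
Solving (det = 2.0403): k = 1.26550, ln C = -0.46984, so C = exp(-0.46984) = 0.62510.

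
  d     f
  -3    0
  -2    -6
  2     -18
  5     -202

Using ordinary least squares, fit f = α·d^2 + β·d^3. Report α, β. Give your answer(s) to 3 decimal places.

α = -3.051, β = -1.004

The normal system MᵀM·[α, β]ᵀ = Mᵀf is [[738, 2882]; [2882, 16482]]·[α, β]ᵀ = [-5146, -25346]ᵀ.
Determinant 738·16482 − 2882² = 3857792.
α = ((-5146)·16482 − 2882·(-25346))/3857792 = -735575/241112; β = (738·(-25346) − 2882·(-5146))/3857792 = -242161/241112.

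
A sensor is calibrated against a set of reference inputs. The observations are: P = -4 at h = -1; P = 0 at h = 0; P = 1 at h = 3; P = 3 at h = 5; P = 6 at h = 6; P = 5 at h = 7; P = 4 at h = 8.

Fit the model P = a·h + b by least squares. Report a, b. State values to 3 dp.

Entries of MᵀM: Σh·h = 184, Σh = 28, Σ1 = 7.
And Σh·P = 125, ΣP = 15.
Eliminating b: 7·(row 1) − 28·(row 2) gives 504·a = 7·125 − 28·15 = 455, so a = 65/72.
Then b = (15 − 28·(65/72))/7 = -185/126.

a = 0.903, b = -1.468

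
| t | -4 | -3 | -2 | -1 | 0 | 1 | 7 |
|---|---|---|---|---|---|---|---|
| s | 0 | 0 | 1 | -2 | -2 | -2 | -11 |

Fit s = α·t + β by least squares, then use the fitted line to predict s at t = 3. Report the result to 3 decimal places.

ŝ = -5.743

The normal system MᵀM·[α, β]ᵀ = Mᵀs is [[80, -2]; [-2, 7]]·[α, β]ᵀ = [-79, -16]ᵀ.
Δ = 80·7 − (-2)² = 556.
α = ((-79)·7 − (-2)·(-16))/556 = -585/556; β = (80·(-16) − (-2)·(-79))/556 = -719/278.
At t = 3: ŝ = (-585/556)·(3) + (-719/278)·(1) = -3193/556.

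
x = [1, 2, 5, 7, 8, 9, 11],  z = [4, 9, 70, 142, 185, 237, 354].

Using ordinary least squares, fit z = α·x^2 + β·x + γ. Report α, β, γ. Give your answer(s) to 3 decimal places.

α = 3.032, β = -1.174, γ = 0.776

With design matrix A, AᵀA = [[28341, 3049, 345]; [3049, 345, 43]; [345, 43, 7]] and Aᵀz = [82619, 8873, 1001]ᵀ.
Solving the 3×3 system (Gaussian elimination) gives α = 277738/91601, β = -107546/91601, γ = 71067/91601.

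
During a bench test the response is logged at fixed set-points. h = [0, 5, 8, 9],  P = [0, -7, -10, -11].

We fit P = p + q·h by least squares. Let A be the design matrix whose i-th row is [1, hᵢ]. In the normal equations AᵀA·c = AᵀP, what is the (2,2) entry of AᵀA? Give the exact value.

Row 2 ↔ basis h, column 2 ↔ basis h, so (AᵀA)_{2,2} = Σᵢ (h)·(h) = (0)·(0) + (5)·(5) + (8)·(8) + (9)·(9) = 170.

170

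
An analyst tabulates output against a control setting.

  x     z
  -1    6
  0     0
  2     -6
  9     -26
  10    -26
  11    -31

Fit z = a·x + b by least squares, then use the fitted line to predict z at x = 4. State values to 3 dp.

Setting ∂/∂a … = 0 gives: 307·a + 31·b = -853;  31·a + 6·b = -83.
(Σx·x = 307, Σx = 31, Σ1 = 6, Σx·z = -853, Σz = -83.)
Determinant 307·6 − 31² = 881.
a = ((-853)·6 − 31·(-83))/881 = -2545/881; b = (307·(-83) − 31·(-853))/881 = 962/881.
At x = 4: ẑ = (-2545/881)·(4) + (962/881)·(1) = -9218/881.

ẑ = -10.463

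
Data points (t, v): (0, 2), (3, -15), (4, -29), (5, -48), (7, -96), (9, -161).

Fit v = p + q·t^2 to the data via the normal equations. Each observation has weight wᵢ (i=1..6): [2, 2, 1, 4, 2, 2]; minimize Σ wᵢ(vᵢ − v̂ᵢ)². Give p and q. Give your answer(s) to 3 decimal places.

p = 2.616, q = -2.018

AᵀWA·[p, q]ᵀ = AᵀWv reads: 13·p + 394·q = -761;  394·p + 20842·q = -41024.
(Σwᵢ·1 = 13, Σwᵢ·t^2 = 394, Σwᵢ·t^2·t^2 = 20842, Σwᵢ·v = -761, Σwᵢ·t^2·v = -41024.)
Determinant 13·20842 − 394² = 115710.
p = ((-761)·20842 − 394·(-41024))/115710 = 7207/2755; q = (13·(-41024) − 394·(-761))/115710 = -5559/2755.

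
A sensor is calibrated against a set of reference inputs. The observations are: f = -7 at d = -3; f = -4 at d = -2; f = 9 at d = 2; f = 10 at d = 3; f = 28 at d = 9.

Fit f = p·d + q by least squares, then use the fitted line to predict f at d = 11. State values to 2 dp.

f̂ = 33.97

AᵀA·[p, q]ᵀ = Aᵀf reads: 107·p + 9·q = 329;  9·p + 5·q = 36.
det = 107·5 − 9² = 454.
p = (329·5 − 9·36)/454 = 1321/454; q = (107·36 − 9·329)/454 = 891/454.
At d = 11: f̂ = (1321/454)·(11) + (891/454)·(1) = 7711/227.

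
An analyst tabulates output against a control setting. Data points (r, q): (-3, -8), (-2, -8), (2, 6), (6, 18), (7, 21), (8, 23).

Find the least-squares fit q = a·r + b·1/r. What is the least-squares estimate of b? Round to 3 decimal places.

MᵀM·[a, b]ᵀ = Mᵀq reads: 166·a + 6·b = 491;  6·a + (19049/28224)·b = 445/24.
(Σr·r = 166, Σr·1/r = 6, Σ1/r·1/r = 19049/28224, Σr·q = 491, Σ1/r·q = 445/24.)
det = 166·(19049/28224) − 6² = 1073035/14112.
a = (491·(19049/28224) − 6·(445/24))/(1073035/14112) = 6213139/2146070; b = (166·(445/24) − 6·491)/(1073035/14112) = 1861608/1073035.

b = 1.735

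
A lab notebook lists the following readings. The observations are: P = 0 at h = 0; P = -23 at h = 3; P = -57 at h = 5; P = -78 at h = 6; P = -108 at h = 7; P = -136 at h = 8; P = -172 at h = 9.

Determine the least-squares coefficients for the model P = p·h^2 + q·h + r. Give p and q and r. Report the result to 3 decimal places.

Sums needed: Σh^2·h^2 = 15060, Σh^2·h = 1952, Σh^2 = 264, Σh·h = 264, Σh = 38, Σ1 = 7.
Moment sums: Σh^2·P = -32368, Σh·P = -4214, ΣP = -574.
Normal equations: [[15060, 1952, 264]; [1952, 264, 38]; [264, 38, 7]]·[p, q, r]ᵀ = [-32368, -4214, -574]ᵀ.
Solving the 3×3 system (Gaussian elimination) gives p = -3062/1583, q = -5177/3166, r = -273/1583.

p = -1.934, q = -1.635, r = -0.172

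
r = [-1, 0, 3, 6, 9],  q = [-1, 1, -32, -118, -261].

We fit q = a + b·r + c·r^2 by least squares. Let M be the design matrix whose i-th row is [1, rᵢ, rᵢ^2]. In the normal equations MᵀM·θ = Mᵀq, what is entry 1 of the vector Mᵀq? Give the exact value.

Entry 1 ↔ basis 1, so (Mᵀq)_{1} = Σᵢ qᵢ = (1)·(-1) + (1)·(1) + (1)·(-32) + (1)·(-118) + (1)·(-261) = -411.

-411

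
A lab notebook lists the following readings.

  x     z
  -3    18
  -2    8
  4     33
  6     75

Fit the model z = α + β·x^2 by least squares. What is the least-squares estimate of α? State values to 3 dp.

α = -0.617

With design matrix M, MᵀM = [[4, 65]; [65, 1649]] and Mᵀz = [134, 3422]ᵀ.
Eliminating β: 1649·(row 1) − 65·(row 2) gives 2371·α = 1649·134 − 65·3422 = -1464, so α = -1464/2371.
Then β = (3422 − 65·(-1464/2371))/1649 = 4978/2371.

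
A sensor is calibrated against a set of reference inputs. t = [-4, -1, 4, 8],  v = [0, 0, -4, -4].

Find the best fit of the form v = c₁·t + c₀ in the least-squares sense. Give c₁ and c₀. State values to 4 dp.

Sums needed: Σt·t = 97, Σt = 7, Σ1 = 4.
Right-hand side: Σt·v = -48, Σv = -8.
Δ = 97·4 − 7² = 339.
c₁ = ((-48)·4 − 7·(-8))/339 = -136/339; c₀ = (97·(-8) − 7·(-48))/339 = -440/339.

c₁ = -0.4012, c₀ = -1.2979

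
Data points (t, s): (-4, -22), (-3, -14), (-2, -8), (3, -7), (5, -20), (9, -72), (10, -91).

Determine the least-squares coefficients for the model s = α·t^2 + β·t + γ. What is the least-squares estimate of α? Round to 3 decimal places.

α = -1.016

With design matrix A, AᵀA = [[17620, 1782, 244]; [1782, 244, 18]; [244, 18, 7]] and Aᵀs = [-16005, -1533, -234]ᵀ.
Row-reducing yields α = -555929/547286, β = 668541/547286, γ = -317999/273643.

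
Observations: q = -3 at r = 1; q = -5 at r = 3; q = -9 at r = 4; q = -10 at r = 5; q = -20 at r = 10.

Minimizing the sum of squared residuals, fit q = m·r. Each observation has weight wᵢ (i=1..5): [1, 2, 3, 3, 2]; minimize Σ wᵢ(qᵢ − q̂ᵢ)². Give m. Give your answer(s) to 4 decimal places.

The normal system XᵀWX·[m]ᵀ = XᵀWq is [[342]]·[m]ᵀ = [-691]ᵀ.
Hence m = -691 / 342 ≈ -2.02047.

m = -2.0205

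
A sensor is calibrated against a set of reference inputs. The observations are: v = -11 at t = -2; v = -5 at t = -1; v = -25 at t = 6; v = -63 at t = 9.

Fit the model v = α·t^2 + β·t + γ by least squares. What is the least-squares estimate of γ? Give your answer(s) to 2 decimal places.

γ = -2.21

The normal equations are: 7874·α + 936·β + 122·γ = -6052;  936·α + 122·β + 12·γ = -690;  122·α + 12·β + 4·γ = -104.
Inverting the 3×3 Gram matrix, [α, β, γ]ᵀ = [-16110/16129, 35883/16129, -35648/16129]ᵀ.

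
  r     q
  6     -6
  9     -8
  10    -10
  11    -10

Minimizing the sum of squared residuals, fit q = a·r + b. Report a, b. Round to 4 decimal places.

a = -0.8571, b = -0.7857

Entries of XᵀX: Σr·r = 338, Σr = 36, Σ1 = 4.
Right-hand side: Σr·q = -318, Σq = -34.
Normal equations: [[338, 36]; [36, 4]]·[a, b]ᵀ = [-318, -34]ᵀ.
det = 338·4 − 36² = 56.
a = ((-318)·4 − 36·(-34))/56 = -6/7; b = (338·(-34) − 36·(-318))/56 = -11/14.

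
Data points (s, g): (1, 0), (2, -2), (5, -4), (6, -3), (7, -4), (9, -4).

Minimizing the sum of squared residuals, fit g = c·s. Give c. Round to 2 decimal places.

Normal-equation sums: Σs·s = 196.
For Xᵀg: Σs·g = -106.
XᵀX·[c]ᵀ = Xᵀg becomes [[196]]·[c]ᵀ = [-106]ᵀ.
c = (-106)/196 = -0.540816.

c = -0.54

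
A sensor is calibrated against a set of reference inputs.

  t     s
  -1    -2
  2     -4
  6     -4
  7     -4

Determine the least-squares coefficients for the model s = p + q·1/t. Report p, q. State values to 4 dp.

Compute the Gram sums: Σ1 = 4, Σ1/t = -4/21, Σ1/t·1/t = 1145/882.
Right-hand side: Σs = -14, Σ1/t·s = -26/21.
Normal equations: [[4, -4/21]; [-4/21, 1145/882]]·[p, q]ᵀ = [-14, -26/21]ᵀ.
Determinant 4·(1145/882) − (-4/21)² = 758/147.
p = ((-14)·(1145/882) − (-4/21)·(-26/21))/(758/147) = -8119/2274; q = (4·(-26/21) − (-4/21)·(-14))/(758/147) = -560/379.

p = -3.5704, q = -1.4776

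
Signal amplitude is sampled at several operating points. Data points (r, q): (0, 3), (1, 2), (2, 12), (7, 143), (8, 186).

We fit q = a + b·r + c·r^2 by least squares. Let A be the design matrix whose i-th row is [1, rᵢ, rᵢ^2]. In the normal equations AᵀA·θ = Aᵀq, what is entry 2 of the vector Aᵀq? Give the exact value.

Entry 2 ↔ basis r, so (Aᵀq)_{2} = Σᵢ (r)·qᵢ = (0)·(3) + (1)·(2) + (2)·(12) + (7)·(143) + (8)·(186) = 2515.

2515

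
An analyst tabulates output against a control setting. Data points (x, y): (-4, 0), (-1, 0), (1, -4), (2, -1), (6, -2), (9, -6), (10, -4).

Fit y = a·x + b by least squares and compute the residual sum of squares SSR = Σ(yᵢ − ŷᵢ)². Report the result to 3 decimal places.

The normal system MᵀM·[a, b]ᵀ = Mᵀy is [[239, 23]; [23, 7]]·[a, b]ᵀ = [-112, -17]ᵀ.
Δ = 239·7 − 23² = 1144.
a = ((-112)·7 − 23·(-17))/1144 = -393/1144; b = (239·(-17) − 23·(-112))/1144 = -1487/1144.
Residuals: -85/1144, 547/572, -337/143, 1129/1144, 1557/1144, -230/143, 841/1144; SSR = 14217/1144.

SSR = 12.427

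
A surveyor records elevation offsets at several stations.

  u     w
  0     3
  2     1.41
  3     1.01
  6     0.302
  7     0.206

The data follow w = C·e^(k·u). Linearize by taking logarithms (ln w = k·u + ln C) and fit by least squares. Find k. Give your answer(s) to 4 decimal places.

Let Y = ln w. Fitting Y = k·u + ln C by least squares:
XᵀX = [[98.0000, 18.0000]; [18.0000, 5]], rhs = [-17.5261, -1.3251]ᵀ  (here Σu = 18.0000, Σ(u)² = 98.0000, Σln w = -1.3251, Σu·ln w = -17.5261).
Solving (det = 166.0000): k = -0.38421, ln C = 1.11816.

k = -0.3842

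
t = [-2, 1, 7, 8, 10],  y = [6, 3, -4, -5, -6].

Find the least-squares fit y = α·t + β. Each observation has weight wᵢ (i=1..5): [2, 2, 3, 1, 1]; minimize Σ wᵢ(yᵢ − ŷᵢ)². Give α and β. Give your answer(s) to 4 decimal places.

Normal-equation sums: Σwᵢ·t·t = 321, Σwᵢ·t = 37, Σwᵢ·1 = 9.
For XᵀWy: Σwᵢ·t·y = -202, Σwᵢ·y = -5.
XᵀWX·[α, β]ᵀ = XᵀWy becomes [[321, 37]; [37, 9]]·[α, β]ᵀ = [-202, -5]ᵀ.
det = 321·9 − 37² = 1520.
α = ((-202)·9 − 37·(-5))/1520 = -1633/1520; β = (321·(-5) − 37·(-202))/1520 = 5869/1520.

α = -1.0743, β = 3.8612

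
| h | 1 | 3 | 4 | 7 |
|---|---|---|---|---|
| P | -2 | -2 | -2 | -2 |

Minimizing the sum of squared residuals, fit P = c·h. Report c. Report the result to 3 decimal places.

c = -0.400

Entries of XᵀX: Σh·h = 75.
For XᵀP: Σh·P = -30.
XᵀX·[c]ᵀ = XᵀP becomes [[75]]·[c]ᵀ = [-30]ᵀ.
Hence c = -30 / 75 ≈ -0.4.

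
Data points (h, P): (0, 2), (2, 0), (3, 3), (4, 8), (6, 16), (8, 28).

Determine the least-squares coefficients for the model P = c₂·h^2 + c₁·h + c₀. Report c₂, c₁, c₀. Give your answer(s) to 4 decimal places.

The normal equations are: 5745·c₂ + 827·c₁ + 129·c₀ = 2523;  827·c₂ + 129·c₁ + 23·c₀ = 361;  129·c₂ + 23·c₁ + 6·c₀ = 57.
Row-reducing yields c₂ = 40/77, c₁ = -57/77, c₀ = 90/77.

c₂ = 0.5195, c₁ = -0.7403, c₀ = 1.1688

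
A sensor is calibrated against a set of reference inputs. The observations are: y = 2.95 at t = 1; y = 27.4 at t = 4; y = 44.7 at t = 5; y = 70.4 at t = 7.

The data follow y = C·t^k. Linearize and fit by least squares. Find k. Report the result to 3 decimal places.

k = 1.644

Let Y = ln y. Fitting Y = k·ln t + ln C by least squares:
AᵀA = [[8.2987, 4.9416]; [4.9416, 4]], rhs = [18.9835, 12.4465]ᵀ  (here Σln t = 4.9416, Σ(ln t)² = 8.2987, Σln y = 12.4465, Σln t·ln y = 18.9835).
Slope k = (n·Σln t·ln y − Σln t·Σln y)/(n·Σ(ln t)² − (Σln t)²) = (4·18.9835 − 4.9416·12.4465)/8.7748 = 1.64421; ln C = (Σln y − k·Σln t)/n = 1.08035.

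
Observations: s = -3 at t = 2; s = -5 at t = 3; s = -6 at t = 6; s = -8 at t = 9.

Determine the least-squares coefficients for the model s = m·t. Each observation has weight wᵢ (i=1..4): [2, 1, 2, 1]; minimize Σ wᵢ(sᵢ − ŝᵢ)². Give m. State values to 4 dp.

m = -1.0059

The normal system XᵀWX·[m]ᵀ = XᵀWs is [[170]]·[m]ᵀ = [-171]ᵀ.
Hence m = -171 / 170 ≈ -1.00588.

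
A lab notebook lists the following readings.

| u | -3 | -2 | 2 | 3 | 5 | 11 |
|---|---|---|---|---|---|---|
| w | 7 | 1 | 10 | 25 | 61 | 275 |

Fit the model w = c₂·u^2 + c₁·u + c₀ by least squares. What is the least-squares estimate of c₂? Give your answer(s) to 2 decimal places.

c₂ = 2.05

The normal equations are: 15460·c₂ + 1456·c₁ + 172·c₀ = 35132;  1456·c₂ + 172·c₁ + 16·c₀ = 3402;  172·c₂ + 16·c₁ + 6·c₀ = 379.
Row-reducing yields c₂ = 21739/10590, c₁ = 28169/10590, c₀ = -9789/3530.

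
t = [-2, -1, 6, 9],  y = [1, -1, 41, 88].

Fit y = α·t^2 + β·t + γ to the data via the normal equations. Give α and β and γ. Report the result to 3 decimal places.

α = 0.971, β = 1.120, γ = -0.737

The normal system XᵀX·[α, β, γ]ᵀ = Xᵀy is [[7874, 936, 122]; [936, 122, 12]; [122, 12, 4]]·[α, β, γ]ᵀ = [8607, 1037, 129]ᵀ.
Inverting the 3×3 Gram matrix, [α, β, γ]ᵀ = [31335/32258, 36125/32258, -11886/16129]ᵀ.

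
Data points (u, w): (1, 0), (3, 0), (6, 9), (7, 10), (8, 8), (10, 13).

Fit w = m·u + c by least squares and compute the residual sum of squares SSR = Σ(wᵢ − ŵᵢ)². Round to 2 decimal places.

SSR = 16.60

Setting ∂/∂m … = 0 gives: 259·m + 35·c = 318;  35·m + 6·c = 40.
Δ = 259·6 − 35² = 329.
m = (318·6 − 35·40)/329 = 508/329; c = (259·40 − 35·318)/329 = -110/47.
Residuals: 262/329, -754/329, 683/329, 72/47, -662/329, -33/329; SSR = 5462/329.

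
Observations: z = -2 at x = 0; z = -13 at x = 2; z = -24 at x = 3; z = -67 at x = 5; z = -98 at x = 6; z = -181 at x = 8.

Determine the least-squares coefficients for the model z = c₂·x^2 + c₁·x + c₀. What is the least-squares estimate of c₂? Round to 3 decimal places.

Entries of AᵀA: Σx^2·x^2 = 6114, Σx^2·x = 888, Σx^2 = 138, Σx·x = 138, Σx = 24, Σ1 = 6.
For Aᵀz: Σx^2·z = -17055, Σx·z = -2469, Σz = -385.
Normal equations: [[6114, 888, 138]; [888, 138, 24]; [138, 24, 6]]·[c₂, c₁, c₀]ᵀ = [-17055, -2469, -385]ᵀ.
Row-reducing yields c₂ = -64/21, c₁ = 95/42, c₀ = -131/42.

c₂ = -3.048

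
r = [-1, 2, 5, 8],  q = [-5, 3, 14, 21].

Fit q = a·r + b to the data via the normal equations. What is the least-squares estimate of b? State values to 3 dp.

The normal equations are: 94·a + 14·b = 249;  14·a + 4·b = 33.
Δ = 94·4 − 14² = 180.
a = (249·4 − 14·33)/180 = 89/30; b = (94·33 − 14·249)/180 = -32/15.

b = -2.133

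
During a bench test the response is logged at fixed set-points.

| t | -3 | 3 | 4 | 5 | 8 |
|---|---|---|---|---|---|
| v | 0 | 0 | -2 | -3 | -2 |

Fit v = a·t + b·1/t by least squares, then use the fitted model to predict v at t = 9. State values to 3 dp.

Entries of AᵀA: Σt·t = 123, Σt·1/t = 5, Σ1/t·1/t = 4901/14400.
For Aᵀv: Σt·v = -39, Σ1/t·v = -27/20.
So AᵀA·[a, b]ᵀ = Aᵀv: [[123, 5]; [5, 4901/14400]]·[a, b]ᵀ = [-39, -27/20]ᵀ.
Eliminating b: (4901/14400)·(row 1) − 5·(row 2) gives (80941/4800)·a = (4901/14400)·(-39) − 5·(-27/20) = -31313/4800, so a = -31313/80941.
Then b = ((-27/20) − 5·(-31313/80941))/(4901/14400) = 138960/80941.
At t = 9: v̂ = (-31313/80941)·(9) + (138960/80941)·(1/9) = -266377/80941.

v̂ = -3.291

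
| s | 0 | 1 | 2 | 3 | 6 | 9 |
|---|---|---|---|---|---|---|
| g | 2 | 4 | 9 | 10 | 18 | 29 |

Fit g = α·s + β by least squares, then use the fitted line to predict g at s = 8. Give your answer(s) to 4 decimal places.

ĝ = 25.2261

Compute the Gram sums: Σs·s = 131, Σs = 21, Σ1 = 6.
For Aᵀg: Σs·g = 421, Σg = 72.
AᵀA·[α, β]ᵀ = Aᵀg becomes [[131, 21]; [21, 6]]·[α, β]ᵀ = [421, 72]ᵀ.
Eliminating β: 6·(row 1) − 21·(row 2) gives 345·α = 6·421 − 21·72 = 1014, so α = 338/115.
Then β = (72 − 21·(338/115))/6 = 197/115.
At s = 8: ĝ = (338/115)·(8) + (197/115)·(1) = 2901/115.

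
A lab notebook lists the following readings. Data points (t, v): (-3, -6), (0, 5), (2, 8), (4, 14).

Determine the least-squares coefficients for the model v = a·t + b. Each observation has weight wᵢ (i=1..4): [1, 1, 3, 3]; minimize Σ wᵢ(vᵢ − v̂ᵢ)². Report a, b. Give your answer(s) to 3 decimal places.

With design matrix M, MᵀWM = [[69, 15]; [15, 8]] and MᵀWv = [234, 65]ᵀ.
Δ = 69·8 − 15² = 327.
a = (234·8 − 15·65)/327 = 299/109; b = (69·65 − 15·234)/327 = 325/109.

a = 2.743, b = 2.982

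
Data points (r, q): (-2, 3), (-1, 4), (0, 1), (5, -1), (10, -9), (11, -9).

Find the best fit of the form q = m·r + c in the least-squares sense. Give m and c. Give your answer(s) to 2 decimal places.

Setting ∂/∂m … = 0 gives: 251·m + 23·c = -204;  23·m + 6·c = -11.
Eliminating c: 6·(row 1) − 23·(row 2) gives 977·m = 6·(-204) − 23·(-11) = -971, so m = -971/977.
Then c = ((-11) − 23·(-971/977))/6 = 1931/977.

m = -0.99, c = 1.98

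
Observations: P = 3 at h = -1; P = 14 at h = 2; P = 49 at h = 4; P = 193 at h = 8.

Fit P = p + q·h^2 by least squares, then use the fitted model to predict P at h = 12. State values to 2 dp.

P̂ = 433.14

The normal equations are: 4·p + 85·q = 259;  85·p + 4369·q = 13195.
Eliminating q: 4369·(row 1) − 85·(row 2) gives 10251·p = 4369·259 − 85·13195 = 9996, so p = 196/201.
Then q = (13195 − 85·(196/201))/4369 = 10255/3417.
At h = 12: P̂ = (196/201)·(1) + (10255/3417)·(144) = 1480052/3417.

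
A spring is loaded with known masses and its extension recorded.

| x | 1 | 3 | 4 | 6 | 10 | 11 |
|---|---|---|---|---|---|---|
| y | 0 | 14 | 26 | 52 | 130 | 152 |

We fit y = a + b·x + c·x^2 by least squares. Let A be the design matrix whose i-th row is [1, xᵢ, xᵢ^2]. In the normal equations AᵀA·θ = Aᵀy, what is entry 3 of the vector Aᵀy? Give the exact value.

33806

Entry 3 ↔ basis x^2, so (Aᵀy)_{3} = Σᵢ (x^2)·yᵢ = (1)·(0) + (9)·(14) + (16)·(26) + (36)·(52) + (100)·(130) + (121)·(152) = 33806.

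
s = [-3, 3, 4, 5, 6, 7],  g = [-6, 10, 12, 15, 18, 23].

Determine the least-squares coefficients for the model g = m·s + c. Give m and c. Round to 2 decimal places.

With design matrix M, MᵀM = [[144, 22]; [22, 6]] and Mᵀg = [440, 72]ᵀ.
Determinant 144·6 − 22² = 380.
m = (440·6 − 22·72)/380 = 264/95; c = (144·72 − 22·440)/380 = 172/95.

m = 2.78, c = 1.81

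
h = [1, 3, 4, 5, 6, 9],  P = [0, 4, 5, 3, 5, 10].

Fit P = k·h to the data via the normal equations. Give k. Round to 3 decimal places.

k = 0.994

The normal system MᵀM·[k]ᵀ = MᵀP is [[168]]·[k]ᵀ = [167]ᵀ.
k = 167/168 = 0.994048.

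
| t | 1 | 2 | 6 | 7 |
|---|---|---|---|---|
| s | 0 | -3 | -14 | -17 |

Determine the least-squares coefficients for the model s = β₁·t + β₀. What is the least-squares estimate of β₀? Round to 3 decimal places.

With design matrix X, XᵀX = [[90, 16]; [16, 4]] and Xᵀs = [-209, -34]ᵀ.
Determinant 90·4 − 16² = 104.
β₁ = ((-209)·4 − 16·(-34))/104 = -73/26; β₀ = (90·(-34) − 16·(-209))/104 = 71/26.

β₀ = 2.731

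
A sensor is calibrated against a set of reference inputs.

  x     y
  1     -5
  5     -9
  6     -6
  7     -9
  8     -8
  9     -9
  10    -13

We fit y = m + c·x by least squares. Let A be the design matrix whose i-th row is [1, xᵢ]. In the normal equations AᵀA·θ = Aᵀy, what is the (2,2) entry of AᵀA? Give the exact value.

356

Row 2 ↔ basis x, column 2 ↔ basis x, so (AᵀA)_{2,2} = Σᵢ (x)·(x) = (1)·(1) + (5)·(5) + (6)·(6) + (7)·(7) + (8)·(8) + (9)·(9) + (10)·(10) = 356.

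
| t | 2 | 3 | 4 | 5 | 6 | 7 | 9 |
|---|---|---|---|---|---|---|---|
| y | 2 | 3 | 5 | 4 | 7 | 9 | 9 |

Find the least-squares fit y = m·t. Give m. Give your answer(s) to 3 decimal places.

AᵀA·[m]ᵀ = Aᵀy reads: 220·m = 239.
m = 239/220 = 1.08636.

m = 1.086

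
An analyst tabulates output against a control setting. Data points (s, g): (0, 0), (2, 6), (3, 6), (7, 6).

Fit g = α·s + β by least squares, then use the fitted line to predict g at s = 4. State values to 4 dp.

ĝ = 5.1923

Sums needed: Σs·s = 62, Σs = 12, Σ1 = 4.
And Σs·g = 72, Σg = 18.
MᵀM·[α, β]ᵀ = Mᵀg becomes [[62, 12]; [12, 4]]·[α, β]ᵀ = [72, 18]ᵀ.
Δ = 62·4 − 12² = 104.
α = (72·4 − 12·18)/104 = 9/13; β = (62·18 − 12·72)/104 = 63/26.
At s = 4: ĝ = (9/13)·(4) + (63/26)·(1) = 135/26.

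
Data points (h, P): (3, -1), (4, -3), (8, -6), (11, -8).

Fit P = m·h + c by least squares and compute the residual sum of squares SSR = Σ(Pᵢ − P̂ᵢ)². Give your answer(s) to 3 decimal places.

SSR = 0.805

From the data, Σh·h = 210, Σh = 26, Σ1 = 4.
Right-hand side: Σh·P = -151, ΣP = -18.
Normal equations: [[210, 26]; [26, 4]]·[m, c]ᵀ = [-151, -18]ᵀ.
Eliminating c: 4·(row 1) − 26·(row 2) gives 164·m = 4·(-151) − 26·(-18) = -136, so m = -34/41.
Then c = ((-18) − 26·(-34/41))/4 = 73/82.
Residuals: 49/82, -47/82, -21/82, 19/82; SSR = 33/41.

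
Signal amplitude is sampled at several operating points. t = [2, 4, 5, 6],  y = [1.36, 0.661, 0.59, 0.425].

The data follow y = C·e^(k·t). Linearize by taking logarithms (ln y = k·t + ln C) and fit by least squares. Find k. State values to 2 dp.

k = -0.28

Taking logs, ln y = k·t + ln C, so regress ln y on t.
Sums: Σt = 17.0000, Σ(t)² = 81.0000, Σln y = -1.4898, Σt·ln y = -8.8132.
Normal system: [[81.0000, 17.0000]; [17.0000, 4]]·[k, ln C]ᵀ = [-8.8132, -1.4898]ᵀ.
Solving (det = 35.0000): k = -0.28360, ln C = 0.83284.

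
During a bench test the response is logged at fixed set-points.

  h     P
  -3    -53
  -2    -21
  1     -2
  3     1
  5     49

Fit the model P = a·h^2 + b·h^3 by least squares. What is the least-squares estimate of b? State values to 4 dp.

b = 0.9858

From the data, Σh^2·h^2 = 804, Σh^2·h^3 = 3094, Σh^3·h^3 = 17148.
For MᵀP: Σh^2·P = 671, Σh^3·P = 7749.
MᵀM·[a, b]ᵀ = MᵀP becomes [[804, 3094]; [3094, 17148]]·[a, b]ᵀ = [671, 7749]ᵀ.
Eliminating b: 17148·(row 1) − 3094·(row 2) gives 4214156·a = 17148·671 − 3094·7749 = -12469098, so a = -6234549/2107078.
Then b = (7749 − 3094·(-6234549/2107078))/17148 = 2077061/2107078.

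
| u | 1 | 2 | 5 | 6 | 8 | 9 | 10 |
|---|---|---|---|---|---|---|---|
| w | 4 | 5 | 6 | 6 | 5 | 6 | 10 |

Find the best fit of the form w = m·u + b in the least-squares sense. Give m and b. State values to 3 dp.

Entries of XᵀX: Σu·u = 311, Σu = 41, Σ1 = 7.
And Σu·w = 274, Σw = 42.
Eliminating b: 7·(row 1) − 41·(row 2) gives 496·m = 7·274 − 41·42 = 196, so m = 49/124.
Then b = (42 − 41·(49/124))/7 = 457/124.

m = 0.395, b = 3.685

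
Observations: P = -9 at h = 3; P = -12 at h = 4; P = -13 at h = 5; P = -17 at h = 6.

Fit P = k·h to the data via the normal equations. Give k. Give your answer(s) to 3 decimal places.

k = -2.814

With design matrix M, MᵀM = [[86]] and MᵀP = [-242]ᵀ.
k = (-242)/86 = -2.81395.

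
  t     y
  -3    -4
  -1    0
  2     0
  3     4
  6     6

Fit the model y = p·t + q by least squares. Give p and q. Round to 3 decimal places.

The normal equations are: 59·p + 7·q = 60;  7·p + 5·q = 6.
det = 59·5 − 7² = 246.
p = (60·5 − 7·6)/246 = 43/41; q = (59·6 − 7·60)/246 = -11/41.

p = 1.049, q = -0.268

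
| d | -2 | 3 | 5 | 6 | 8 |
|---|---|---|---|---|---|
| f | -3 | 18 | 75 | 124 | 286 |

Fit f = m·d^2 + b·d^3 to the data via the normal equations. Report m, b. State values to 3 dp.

Entries of AᵀA: Σd^2·d^2 = 6114, Σd^2·d^3 = 43880, Σd^3·d^3 = 325218.
And Σd^2·f = 24793, Σd^3·f = 183101.
AᵀA·[m, b]ᵀ = Aᵀf becomes [[6114, 43880]; [43880, 325218]]·[m, b]ᵀ = [24793, 183101]ᵀ.
det = 6114·325218 − 43880² = 62928452.
m = (24793·325218 − 43880·183101)/62928452 = 14328997/31464226; b = (6114·183101 − 43880·24793)/62928452 = 15781337/31464226.

m = 0.455, b = 0.502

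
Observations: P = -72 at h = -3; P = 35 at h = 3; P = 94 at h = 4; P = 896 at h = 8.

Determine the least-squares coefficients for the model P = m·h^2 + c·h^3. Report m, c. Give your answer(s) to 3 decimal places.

m = -2.086, c = 2.010

The normal equations are: 4514·m + 33792·c = 58515;  33792·m + 267698·c = 467657.
(Σh^2·h^2 = 4514, Σh^2·h^3 = 33792, Σh^3·h^3 = 267698, Σh^2·P = 58515, Σh^3·P = 467657.)
det = 4514·267698 − 33792² = 66489508.
m = (58515·267698 − 33792·467657)/66489508 = -69358437/33244754; c = (4514·467657 − 33792·58515)/66489508 = 66832409/33244754.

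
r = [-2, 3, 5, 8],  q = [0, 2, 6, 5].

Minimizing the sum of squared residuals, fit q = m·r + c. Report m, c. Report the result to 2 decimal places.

The normal equations are: 102·m + 14·c = 76;  14·m + 4·c = 13.
det = 102·4 − 14² = 212.
m = (76·4 − 14·13)/212 = 61/106; c = (102·13 − 14·76)/212 = 131/106.

m = 0.58, c = 1.24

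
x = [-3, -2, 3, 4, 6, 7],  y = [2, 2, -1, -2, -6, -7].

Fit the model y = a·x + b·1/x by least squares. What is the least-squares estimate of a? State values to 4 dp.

a = -0.9745

MᵀM·[a, b]ᵀ = Mᵀy reads: 123·a + 6·b = -106;  6·a + (457/784)·b = -9/2.
Eliminating b: (457/784)·(row 1) − 6·(row 2) gives (27987/784)·a = (457/784)·(-106) − 6·(-9/2) = -13637/392, so a = -27274/27987.
Then b = ((-9/2) − 6·(-27274/27987))/(457/784) = 21560/9329.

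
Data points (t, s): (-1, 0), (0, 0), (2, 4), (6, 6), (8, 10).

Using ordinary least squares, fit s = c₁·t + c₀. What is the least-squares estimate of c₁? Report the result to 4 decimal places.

Entries of MᵀM: Σt·t = 105, Σt = 15, Σ1 = 5.
And Σt·s = 124, Σs = 20.
MᵀM·[c₁, c₀]ᵀ = Mᵀs becomes [[105, 15]; [15, 5]]·[c₁, c₀]ᵀ = [124, 20]ᵀ.
Determinant 105·5 − 15² = 300.
c₁ = (124·5 − 15·20)/300 = 16/15; c₀ = (105·20 − 15·124)/300 = 4/5.

c₁ = 1.0667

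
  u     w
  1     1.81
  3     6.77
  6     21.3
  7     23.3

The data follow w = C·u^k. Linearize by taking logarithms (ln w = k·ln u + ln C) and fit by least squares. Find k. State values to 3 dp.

k = 1.347

Linearized form: ln w = k·ln u + ln C. From the 4 transformed points,
Σln u = 4.8363, Σ(ln u)² = 8.2039, Σln w = 8.7130, Σln u·ln w = 13.7082.
Normal system: [[8.2039, 4.8363]; [4.8363, 4]]·[k, ln C]ᵀ = [13.7082, 8.7130]ᵀ.
Solving (det = 9.4260): k = 1.34672, ln C = 0.54997.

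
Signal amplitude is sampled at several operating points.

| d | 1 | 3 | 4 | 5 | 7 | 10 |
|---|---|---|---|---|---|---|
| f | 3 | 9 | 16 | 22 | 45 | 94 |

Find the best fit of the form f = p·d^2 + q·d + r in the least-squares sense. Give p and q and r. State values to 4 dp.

p = 1.0303, q = -1.2588, r = 3.4524

Setting ∂/∂p … = 0 gives: 13364·p + 1560·q + 200·r = 12495;  1560·p + 200·q + 30·r = 1459;  200·p + 30·q + 6·r = 189.
(Σd^2·d^2 = 13364, Σd^2·d = 1560, Σd^2 = 200, Σd·d = 200, Σd = 30, Σ1 = 6, Σd^2·f = 12495, Σd·f = 1459, Σf = 189.)
Solving the 3×3 system (Gaussian elimination) gives p = 6573/6380, q = -10039/7975, r = 11013/3190.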